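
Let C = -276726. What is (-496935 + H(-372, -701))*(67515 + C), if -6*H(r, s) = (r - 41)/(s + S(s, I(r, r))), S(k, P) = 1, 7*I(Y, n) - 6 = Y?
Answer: 20792857771483/200 ≈ 1.0396e+11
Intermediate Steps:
I(Y, n) = 6/7 + Y/7
H(r, s) = -(-41 + r)/(6*(1 + s)) (H(r, s) = -(r - 41)/(6*(s + 1)) = -(-41 + r)/(6*(1 + s)))
(-496935 + H(-372, -701))*(67515 + C) = (-496935 + (41 - 1*(-372))/(6*(1 - 701)))*(67515 - 276726) = (-496935 + (⅙)*(41 + 372)/(-700))*(-209211) = (-496935 + (⅙)*(-1/700)*413)*(-209211) = (-496935 - 59/600)*(-209211) = -298161059/600*(-209211) = 20792857771483/200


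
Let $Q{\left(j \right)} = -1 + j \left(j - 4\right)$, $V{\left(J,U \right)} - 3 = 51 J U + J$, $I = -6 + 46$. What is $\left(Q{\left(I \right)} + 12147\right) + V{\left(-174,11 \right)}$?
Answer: $-84199$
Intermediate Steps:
$I = 40$
$V{\left(J,U \right)} = 3 + J + 51 J U$ ($V{\left(J,U \right)} = 3 + \left(51 J U + J\right) = 3 + \left(J + 51 J U\right) = 3 + J + 51 J U$)
$Q{\left(j \right)} = -1 + j \left(-4 + j\right)$
$\left(Q{\left(I \right)} + 12147\right) + V{\left(-174,11 \right)} = \left(\left(-1 + 40^{2} - 160\right) + 12147\right) + \left(3 - 174 + 51 \left(-174\right) 11\right) = \left(\left(-1 + 1600 - 160\right) + 12147\right) - 97785 = \left(1439 + 12147\right) - 97785 = 13586 - 97785 = -84199$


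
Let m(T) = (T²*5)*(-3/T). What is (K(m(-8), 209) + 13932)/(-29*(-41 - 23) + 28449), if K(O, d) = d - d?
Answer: 13932/30305 ≈ 0.45973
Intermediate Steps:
m(T) = -15*T (m(T) = (5*T²)*(-3/T) = -15*T)
K(O, d) = 0
(K(m(-8), 209) + 13932)/(-29*(-41 - 23) + 28449) = (0 + 13932)/(-29*(-41 - 23) + 28449) = 13932/(-29*(-64) + 28449) = 13932/(1856 + 28449) = 13932/30305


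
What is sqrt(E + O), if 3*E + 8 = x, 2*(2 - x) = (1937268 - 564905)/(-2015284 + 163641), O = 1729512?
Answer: sqrt(213471609533499494094)/11109858 ≈ 1315.1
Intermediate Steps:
x = 8778935/3703286 (x = 2 - (1937268 - 564905)/(2*(-2015284 + 163641)) = 2 - 1372363/(2*(-1851643)) = 2 - 1372363*(-1)/(2*1851643) = 2 - 1/2*(-1372363/1851643) = 2 + 1372363/3703286 = 8778935/3703286 ≈ 2.3706)
E = -20847353/11109858 (E = -8/3 + (1/3)*(8778935/3703286) = -8/3 + 8778935/11109858 = -20847353/11109858 ≈ -1.8765)
sqrt(E + O) = sqrt(-20847353/11109858 + 1729512) = sqrt(19214611881943/11109858) = sqrt(213471609533499494094)/11109858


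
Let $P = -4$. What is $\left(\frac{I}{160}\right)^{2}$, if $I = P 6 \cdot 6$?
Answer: $\frac{81}{100} \approx 0.81$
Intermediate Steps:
$I = -144$ ($I = \left(-4\right) 6 \cdot 6 = \left(-24\right) 6 = -144$)
$\left(\frac{I}{160}\right)^{2} = \left(- \frac{144}{160}\right)^{2} = \left(\left(-144\right) \frac{1}{160}\right)^{2} = \left(- \frac{9}{10}\right)^{2} = \frac{81}{100}$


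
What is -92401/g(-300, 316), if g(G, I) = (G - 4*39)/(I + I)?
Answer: 7299679/57 ≈ 1.2806e+5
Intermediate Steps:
g(G, I) = (-156 + G)/(2*I) (g(G, I) = (G - 156)/((2*I)) = (-156 + G)*(1/(2*I)) = (-156 + G)/(2*I))
-92401/g(-300, 316) = -92401*632/(-156 - 300) = -92401/((1/2)*(1/316)*(-456)) = -92401/(-57/79) = -92401*(-79/57) = 7299679/57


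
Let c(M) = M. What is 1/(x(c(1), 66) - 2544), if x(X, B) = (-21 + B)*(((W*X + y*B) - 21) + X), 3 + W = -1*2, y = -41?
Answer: -1/125439 ≈ -7.9720e-6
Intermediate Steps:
W = -5 (W = -3 - 1*2 = -3 - 2 = -5)
x(X, B) = (-21 + B)*(-21 - 41*B - 4*X) (x(X, B) = (-21 + B)*(((-5*X - 41*B) - 21) + X) = (-21 + B)*(((-41*B - 5*X) - 21) + X) = (-21 + B)*((-21 - 41*B - 5*X) + X) = (-21 + B)*(-21 - 41*B - 4*X))
1/(x(c(1), 66) - 2544) = 1/((441 - 41*66**2 + 84*1 + 840*66 - 4*66*1) - 2544) = 1/((441 - 41*4356 + 84 + 55440 - 264) - 2544) = 1/((441 - 178596 + 84 + 55440 - 264) - 2544) = 1/(-122895 - 2544) = 1/(-125439) = -1/125439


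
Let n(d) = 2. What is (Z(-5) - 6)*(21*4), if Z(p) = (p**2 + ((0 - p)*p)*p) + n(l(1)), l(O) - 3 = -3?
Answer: 12264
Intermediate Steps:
l(O) = 0 (l(O) = 3 - 3 = 0)
Z(p) = 2 + p**2 - p**3 (Z(p) = (p**2 + ((0 - p)*p)*p) + 2 = (p**2 + ((-p)*p)*p) + 2 = (p**2 + (-p**2)*p) + 2 = (p**2 - p**3) + 2 = 2 + p**2 - p**3)
(Z(-5) - 6)*(21*4) = ((2 + (-5)**2 - 1*(-5)**3) - 6)*(21*4) = ((2 + 25 - 1*(-125)) - 6)*84 = ((2 + 25 + 125) - 6)*84 = (152 - 6)*84 = 146*84 = 12264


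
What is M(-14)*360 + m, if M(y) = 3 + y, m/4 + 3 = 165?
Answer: -3312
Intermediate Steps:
m = 648 (m = -12 + 4*165 = -12 + 660 = 648)
M(-14)*360 + m = (3 - 14)*360 + 648 = -11*360 + 648 = -3960 + 648 = -3312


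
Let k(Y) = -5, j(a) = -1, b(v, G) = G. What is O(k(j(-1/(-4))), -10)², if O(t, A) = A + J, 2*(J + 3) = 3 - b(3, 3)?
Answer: 169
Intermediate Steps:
J = -3 (J = -3 + (3 - 1*3)/2 = -3 + (3 - 3)/2 = -3 + (½)*0 = -3 + 0 = -3)
O(t, A) = -3 + A (O(t, A) = A - 3 = -3 + A)
O(k(j(-1/(-4))), -10)² = (-3 - 10)² = (-13)² = 169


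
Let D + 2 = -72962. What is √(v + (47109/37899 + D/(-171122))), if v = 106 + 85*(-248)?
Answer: I*√84783930901471572141/63581889 ≈ 144.82*I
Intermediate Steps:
D = -72964 (D = -2 - 72962 = -72964)
v = -20974 (v = 106 - 21080 = -20974)
√(v + (47109/37899 + D/(-171122))) = √(-20974 + (47109/37899 - 72964/(-171122))) = √(-20974 + (47109*(1/37899) - 72964*(-1/171122))) = √(-20974 + (15703/12633 + 2146/5033)) = √(-20974 + 106143617/63581889) = √(-1333460396269/63581889) = I*√84783930901471572141/63581889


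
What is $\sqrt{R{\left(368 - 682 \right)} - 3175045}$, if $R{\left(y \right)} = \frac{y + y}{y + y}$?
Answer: $2 i \sqrt{793761} \approx 1781.9 i$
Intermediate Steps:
$R{\left(y \right)} = 1$ ($R{\left(y \right)} = \frac{2 y}{2 y} = 2 y \frac{1}{2 y} = 1$)
$\sqrt{R{\left(368 - 682 \right)} - 3175045} = \sqrt{1 - 3175045} = \sqrt{-3175044} = 2 i \sqrt{793761}$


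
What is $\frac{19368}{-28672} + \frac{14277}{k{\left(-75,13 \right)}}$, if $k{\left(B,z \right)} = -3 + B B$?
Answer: $\frac{6259651}{3358208} \approx 1.864$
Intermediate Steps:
$k{\left(B,z \right)} = -3 + B^{2}$
$\frac{19368}{-28672} + \frac{14277}{k{\left(-75,13 \right)}} = \frac{19368}{-28672} + \frac{14277}{-3 + \left(-75\right)^{2}} = 19368 \left(- \frac{1}{28672}\right) + \frac{14277}{-3 + 5625} = - \frac{2421}{3584} + \frac{14277}{5622} = - \frac{2421}{3584} + 14277 \cdot \frac{1}{5622} = - \frac{2421}{3584} + \frac{4759}{1874} = \frac{6259651}{3358208}$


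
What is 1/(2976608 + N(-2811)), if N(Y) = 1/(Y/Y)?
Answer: 1/2976609 ≈ 3.3595e-7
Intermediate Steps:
N(Y) = 1 (N(Y) = 1/1 = 1)
1/(2976608 + N(-2811)) = 1/(2976608 + 1) = 1/2976609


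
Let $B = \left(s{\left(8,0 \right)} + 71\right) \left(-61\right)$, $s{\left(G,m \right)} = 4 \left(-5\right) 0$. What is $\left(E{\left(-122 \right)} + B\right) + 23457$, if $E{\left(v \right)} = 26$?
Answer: $19152$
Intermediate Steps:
$s{\left(G,m \right)} = 0$ ($s{\left(G,m \right)} = \left(-20\right) 0 = 0$)
$B = -4331$ ($B = \left(0 + 71\right) \left(-61\right) = 71 \left(-61\right) = -4331$)
$\left(E{\left(-122 \right)} + B\right) + 23457 = \left(26 - 4331\right) + 23457 = -4305 + 23457 = 19152$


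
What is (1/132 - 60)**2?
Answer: 62710561/17424 ≈ 3599.1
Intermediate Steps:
(1/132 - 60)**2 = (-7919/132)**2 = 62710561/17424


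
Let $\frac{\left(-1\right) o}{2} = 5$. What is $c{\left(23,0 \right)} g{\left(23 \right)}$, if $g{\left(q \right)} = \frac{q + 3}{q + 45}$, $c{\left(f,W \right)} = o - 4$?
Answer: $- \frac{91}{17} \approx -5.3529$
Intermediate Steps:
$o = -10$ ($o = \left(-2\right) 5 = -10$)
$c{\left(f,W \right)} = -14$ ($c{\left(f,W \right)} = -10 - 4 = -14$)
$g{\left(q \right)} = \frac{3 + q}{45 + q}$
$c{\left(23,0 \right)} g{\left(23 \right)} = - 14 \frac{3 + 23}{45 + 23} = - 14 \cdot \frac{1}{68} \cdot 26 = \left(-14\right) \frac{13}{34} = - \frac{91}{17}$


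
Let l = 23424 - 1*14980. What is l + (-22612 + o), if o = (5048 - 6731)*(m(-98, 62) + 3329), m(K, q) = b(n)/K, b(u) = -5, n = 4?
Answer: -550462165/98 ≈ -5.6170e+6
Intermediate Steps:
m(K, q) = -5/K
o = -549073701/98 (o = (5048 - 6731)*(-5/(-98) + 3329) = -1683*(-5*(-1/98) + 3329) = -1683*(5/98 + 3329) = -1683*326247/98 = -549073701/98 ≈ -5.6028e+6)
l = 8444 (l = 23424 - 14980 = 8444)
l + (-22612 + o) = 8444 + (-22612 - 549073701/98) = 8444 - 551289677/98 = -550462165/98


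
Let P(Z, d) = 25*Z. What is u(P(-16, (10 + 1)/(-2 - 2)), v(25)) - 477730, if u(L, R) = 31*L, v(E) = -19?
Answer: -490130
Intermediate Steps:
u(P(-16, (10 + 1)/(-2 - 2)), v(25)) - 477730 = 31*(25*(-16)) - 477730 = 31*(-400) - 477730 = -12400 - 477730 = -490130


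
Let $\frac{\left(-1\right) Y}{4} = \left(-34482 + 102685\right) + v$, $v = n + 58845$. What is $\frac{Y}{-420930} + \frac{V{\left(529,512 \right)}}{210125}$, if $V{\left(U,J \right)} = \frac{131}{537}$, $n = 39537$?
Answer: $\frac{2506264833811}{1583217700875} \approx 1.583$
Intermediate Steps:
$v = 98382$ ($v = 39537 + 58845 = 98382$)
$V{\left(U,J \right)} = \frac{131}{537}$ ($V{\left(U,J \right)} = 131 \cdot \frac{1}{537} = \frac{131}{537}$)
$Y = -666340$ ($Y = - 4 \left(\left(-34482 + 102685\right) + 98382\right) = - 4 \left(68203 + 98382\right) = \left(-4\right) 166585 = -666340$)
$\frac{Y}{-420930} + \frac{V{\left(529,512 \right)}}{210125} = - \frac{666340}{-420930} + \frac{131}{537 \cdot 210125} = \left(-666340\right) \left(- \frac{1}{420930}\right) + \frac{131}{537} \cdot \frac{1}{210125} = \frac{66634}{42093} + \frac{131}{112837125} = \frac{2506264833811}{1583217700875}$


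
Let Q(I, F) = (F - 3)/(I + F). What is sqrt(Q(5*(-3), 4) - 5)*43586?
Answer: 87172*I*sqrt(154)/11 ≈ 98343.0*I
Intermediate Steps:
Q(I, F) = (-3 + F)/(F + I)
sqrt(Q(5*(-3), 4) - 5)*43586 = sqrt((-3 + 4)/(4 + 5*(-3)) - 5)*43586 = sqrt(1/(4 - 15) - 5)*43586 = sqrt(1/(-11) - 5)*43586 = sqrt(-1/11*1 - 5)*43586 = sqrt(-1/11 - 5)*43586 = sqrt(-56/11)*43586 = (2*I*sqrt(154)/11)*43586 = 87172*I*sqrt(154)/11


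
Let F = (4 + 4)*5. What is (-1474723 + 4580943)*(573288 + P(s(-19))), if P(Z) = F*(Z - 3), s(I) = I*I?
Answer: 1825239721760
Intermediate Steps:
F = 40 (F = 8*5 = 40)
s(I) = I²
P(Z) = -120 + 40*Z (P(Z) = 40*(Z - 3) = 40*(-3 + Z) = -120 + 40*Z)
(-1474723 + 4580943)*(573288 + P(s(-19))) = (-1474723 + 4580943)*(573288 + (-120 + 40*(-19)²)) = 3106220*(573288 + (-120 + 40*361)) = 3106220*(573288 + (-120 + 14440)) = 3106220*(573288 + 14320) = 3106220*587608 = 1825239721760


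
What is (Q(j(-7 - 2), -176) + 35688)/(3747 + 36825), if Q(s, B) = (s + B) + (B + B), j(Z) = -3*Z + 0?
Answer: 11729/13524 ≈ 0.86727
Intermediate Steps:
j(Z) = -3*Z
Q(s, B) = s + 3*B (Q(s, B) = (B + s) + 2*B = s + 3*B)
(Q(j(-7 - 2), -176) + 35688)/(3747 + 36825) = ((-3*(-7 - 2) + 3*(-176)) + 35688)/(3747 + 36825) = ((-3*(-9) - 528) + 35688)/40572 = ((27 - 528) + 35688)*(1/40572) = (-501 + 35688)*(1/40572) = 35187*(1/40572) = 11729/13524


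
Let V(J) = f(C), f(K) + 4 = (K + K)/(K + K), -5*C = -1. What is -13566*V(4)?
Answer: 40698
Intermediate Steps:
C = 1/5 (C = -1/5*(-1) = 1/5 ≈ 0.20000)
f(K) = -3 (f(K) = -4 + (K + K)/(K + K) = -4 + (2*K)/((2*K)) = -4 + (2*K)*(1/(2*K)) = -4 + 1 = -3)
V(J) = -3
-13566*V(4) = -13566*(-3) = 40698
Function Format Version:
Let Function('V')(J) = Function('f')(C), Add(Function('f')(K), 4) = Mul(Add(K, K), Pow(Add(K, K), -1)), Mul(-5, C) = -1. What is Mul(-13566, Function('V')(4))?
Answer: 40698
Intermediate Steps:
C = Rational(1, 5) (C = Mul(Rational(-1, 5), -1) = Rational(1, 5) ≈ 0.20000)
Function('f')(K) = -3 (Function('f')(K) = Add(-4, Mul(Add(K, K), Pow(Add(K, K), -1))) = Add(-4, Mul(Mul(2, K), Pow(Mul(2, K), -1))) = Add(-4, Mul(Mul(2, K), Mul(Rational(1, 2), Pow(K, -1)))) = Add(-4, 1) = -3)
Function('V')(J) = -3
Mul(-13566, Function('V')(4)) = Mul(-13566, -3) = 40698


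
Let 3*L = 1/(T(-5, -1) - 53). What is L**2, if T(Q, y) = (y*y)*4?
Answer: 1/21609 ≈ 4.6277e-5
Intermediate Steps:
T(Q, y) = 4*y**2 (T(Q, y) = y**2*4 = 4*y**2)
L = -1/147 (L = 1/(3*(4*(-1)**2 - 53)) = 1/(3*(4*1 - 53)) = 1/(3*(4 - 53)) = (1/3)/(-49) = (1/3)*(-1/49) = -1/147 ≈ -0.0068027)
L**2 = (-1/147)**2 = 1/21609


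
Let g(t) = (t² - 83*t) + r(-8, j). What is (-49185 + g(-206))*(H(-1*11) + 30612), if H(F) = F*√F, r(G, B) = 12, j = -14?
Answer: 317170932 - 113971*I*√11 ≈ 3.1717e+8 - 3.78e+5*I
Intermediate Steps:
g(t) = 12 + t² - 83*t (g(t) = (t² - 83*t) + 12 = 12 + t² - 83*t)
H(F) = F^(3/2)
(-49185 + g(-206))*(H(-1*11) + 30612) = (-49185 + (12 + (-206)² - 83*(-206)))*((-1*11)^(3/2) + 30612) = (-49185 + (12 + 42436 + 17098))*((-11)^(3/2) + 30612) = (-49185 + 59546)*(-11*I*√11 + 30612) = 10361*(30612 - 11*I*√11) = 317170932 - 113971*I*√11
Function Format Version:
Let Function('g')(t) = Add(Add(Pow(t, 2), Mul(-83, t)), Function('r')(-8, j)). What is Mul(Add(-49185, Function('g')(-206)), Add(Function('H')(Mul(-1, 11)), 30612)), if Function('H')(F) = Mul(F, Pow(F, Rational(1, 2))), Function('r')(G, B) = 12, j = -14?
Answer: Add(317170932, Mul(-113971, I, Pow(11, Rational(1, 2)))) ≈ Add(3.1717e+8, Mul(-3.7800e+5, I))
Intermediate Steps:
Function('g')(t) = Add(12, Pow(t, 2), Mul(-83, t)) (Function('g')(t) = Add(Add(Pow(t, 2), Mul(-83, t)), 12) = Add(12, Pow(t, 2), Mul(-83, t)))
Function('H')(F) = Pow(F, Rational(3, 2))
Mul(Add(-49185, Function('g')(-206)), Add(Function('H')(Mul(-1, 11)), 30612)) = Mul(Add(-49185, Add(12, Pow(-206, 2), Mul(-83, -206))), Add(Pow(Mul(-1, 11), Rational(3, 2)), 30612)) = Mul(Add(-49185, Add(12, 42436, 17098)), Add(Pow(-11, Rational(3, 2)), 30612)) = Mul(Add(-49185, 59546), Add(Mul(-11, I, Pow(11, Rational(1, 2))), 30612)) = Mul(10361, Add(30612, Mul(-11, I, Pow(11, Rational(1, 2))))) = Add(317170932, Mul(-113971, I, Pow(11, Rational(1, 2))))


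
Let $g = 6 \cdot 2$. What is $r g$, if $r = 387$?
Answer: $4644$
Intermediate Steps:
$g = 12$
$r g = 387 \cdot 12 = 4644$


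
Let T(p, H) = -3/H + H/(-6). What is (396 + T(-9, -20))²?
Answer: 574512961/3600 ≈ 1.5959e+5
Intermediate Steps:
T(p, H) = -3/H - H/6 (T(p, H) = -3/H + H*(-⅙) = -3/H - H/6)
(396 + T(-9, -20))² = (396 + (-3/(-20) - ⅙*(-20)))² = (396 + (-3*(-1/20) + 10/3))² = (396 + (3/20 + 10/3))² = (396 + 209/60)² = (23969/60)² = 574512961/3600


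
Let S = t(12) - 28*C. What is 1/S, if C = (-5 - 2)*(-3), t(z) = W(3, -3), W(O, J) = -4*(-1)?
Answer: -1/584 ≈ -0.0017123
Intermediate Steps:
W(O, J) = 4
t(z) = 4
C = 21 (C = -7*(-3) = 21)
S = -584 (S = 4 - 28*21 = 4 - 588 = -584)
1/S = 1/(-584) = -1/584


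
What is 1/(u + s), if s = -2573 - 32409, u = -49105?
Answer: -1/84087 ≈ -1.1892e-5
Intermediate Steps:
s = -34982
1/(u + s) = 1/(-49105 - 34982) = 1/(-84087) = -1/84087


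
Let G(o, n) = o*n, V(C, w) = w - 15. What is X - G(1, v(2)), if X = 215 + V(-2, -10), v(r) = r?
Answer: 188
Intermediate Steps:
V(C, w) = -15 + w
G(o, n) = n*o
X = 190 (X = 215 + (-15 - 10) = 215 - 25 = 190)
X - G(1, v(2)) = 190 - 2 = 188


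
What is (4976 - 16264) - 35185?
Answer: -46473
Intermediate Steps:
(4976 - 16264) - 35185 = -11288 - 35185 = -46473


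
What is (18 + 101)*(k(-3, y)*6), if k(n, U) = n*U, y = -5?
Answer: 10710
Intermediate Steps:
k(n, U) = U*n
(18 + 101)*(k(-3, y)*6) = (18 + 101)*(-5*(-3)*6) = 119*(15*6) = 119*90 = 10710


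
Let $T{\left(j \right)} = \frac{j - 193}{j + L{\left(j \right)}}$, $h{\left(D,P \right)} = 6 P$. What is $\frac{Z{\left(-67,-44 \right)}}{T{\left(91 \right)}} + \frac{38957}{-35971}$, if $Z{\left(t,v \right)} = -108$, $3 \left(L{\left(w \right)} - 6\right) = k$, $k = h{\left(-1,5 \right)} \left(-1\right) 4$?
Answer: $\frac{36243977}{611507} \approx 59.27$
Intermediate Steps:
$k = -120$ ($k = 6 \cdot 5 \left(-1\right) 4 = 30 \left(-1\right) 4 = \left(-30\right) 4 = -120$)
$L{\left(w \right)} = -34$ ($L{\left(w \right)} = 6 + \frac{1}{3} \left(-120\right) = 6 - 40 = -34$)
$T{\left(j \right)} = \frac{-193 + j}{-34 + j}$ ($T{\left(j \right)} = \frac{j - 193}{j - 34} = \frac{-193 + j}{-34 + j}$)
$\frac{Z{\left(-67,-44 \right)}}{T{\left(91 \right)}} + \frac{38957}{-35971} = - \frac{108}{\frac{1}{-34 + 91} \left(-193 + 91\right)} + \frac{38957}{-35971} = - \frac{108}{\frac{1}{57} \left(-102\right)} + 38957 \left(- \frac{1}{35971}\right) = - \frac{108}{\frac{1}{57} \left(-102\right)} - \frac{38957}{35971} = - \frac{108}{- \frac{34}{19}} - \frac{38957}{35971} = \left(-108\right) \left(- \frac{19}{34}\right) - \frac{38957}{35971} = \frac{1026}{17} - \frac{38957}{35971} = \frac{36243977}{611507}$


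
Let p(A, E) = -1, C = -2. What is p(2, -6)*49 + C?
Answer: -51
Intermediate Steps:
p(2, -6)*49 + C = -1*49 - 2 = -49 - 2 = -51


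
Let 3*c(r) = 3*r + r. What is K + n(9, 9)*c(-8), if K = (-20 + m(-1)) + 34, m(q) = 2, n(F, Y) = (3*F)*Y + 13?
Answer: -8144/3 ≈ -2714.7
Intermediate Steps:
n(F, Y) = 13 + 3*F*Y (n(F, Y) = 3*F*Y + 13 = 13 + 3*F*Y)
K = 16 (K = (-20 + 2) + 34 = -18 + 34 = 16)
c(r) = 4*r/3 (c(r) = (3*r + r)/3 = (4*r)/3 = 4*r/3)
K + n(9, 9)*c(-8) = 16 + (13 + 3*9*9)*((4/3)*(-8)) = 16 + (13 + 243)*(-32/3) = 16 + 256*(-32/3) = 16 - 8192/3 = -8144/3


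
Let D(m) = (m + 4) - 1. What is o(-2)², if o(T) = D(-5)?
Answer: 4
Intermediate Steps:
D(m) = 3 + m (D(m) = (4 + m) - 1 = 3 + m)
o(T) = -2 (o(T) = 3 - 5 = -2)
o(-2)² = (-2)² = 4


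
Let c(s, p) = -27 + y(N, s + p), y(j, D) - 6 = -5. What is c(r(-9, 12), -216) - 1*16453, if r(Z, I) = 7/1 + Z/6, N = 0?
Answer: -16479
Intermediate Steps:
r(Z, I) = 7 + Z/6 (r(Z, I) = 7*1 + Z*(⅙) = 7 + Z/6)
y(j, D) = 1 (y(j, D) = 6 - 5 = 1)
c(s, p) = -26 (c(s, p) = -27 + 1 = -26)
c(r(-9, 12), -216) - 1*16453 = -26 - 1*16453 = -26 - 16453 = -16479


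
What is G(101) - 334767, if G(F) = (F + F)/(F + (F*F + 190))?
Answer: -1756187581/5246 ≈ -3.3477e+5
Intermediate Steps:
G(F) = 2*F/(190 + F + F**2) (G(F) = (2*F)/(F + (F**2 + 190)) = (2*F)/(F + (190 + F**2)) = (2*F)/(190 + F + F**2) = 2*F/(190 + F + F**2))
G(101) - 334767 = 2*101/(190 + 101 + 101**2) - 334767 = 2*101/(190 + 101 + 10201) - 334767 = 2*101/10492 - 334767 = 2*101*(1/10492) - 334767 = 101/5246 - 334767 = -1756187581/5246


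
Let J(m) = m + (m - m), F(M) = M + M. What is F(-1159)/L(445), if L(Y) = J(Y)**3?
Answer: -2318/88121125 ≈ -2.6305e-5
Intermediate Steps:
F(M) = 2*M
J(m) = m (J(m) = m + 0 = m)
L(Y) = Y**3
F(-1159)/L(445) = (2*(-1159))/(445**3) = -2318/88121125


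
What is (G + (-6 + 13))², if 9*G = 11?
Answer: 5476/81 ≈ 67.605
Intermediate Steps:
G = 11/9 (G = (⅑)*11 = 11/9 ≈ 1.2222)
(G + (-6 + 13))² = (11/9 + (-6 + 13))² = (11/9 + 7)² = (74/9)² = 5476/81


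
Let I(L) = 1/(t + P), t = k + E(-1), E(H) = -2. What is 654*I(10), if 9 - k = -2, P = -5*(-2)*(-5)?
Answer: -654/41 ≈ -15.951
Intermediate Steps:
P = -50 (P = 10*(-5) = -50)
k = 11 (k = 9 - 1*(-2) = 9 + 2 = 11)
t = 9 (t = 11 - 2 = 9)
I(L) = -1/41 (I(L) = 1/(9 - 50) = 1/(-41) = -1/41)
654*I(10) = 654*(-1/41) = -654/41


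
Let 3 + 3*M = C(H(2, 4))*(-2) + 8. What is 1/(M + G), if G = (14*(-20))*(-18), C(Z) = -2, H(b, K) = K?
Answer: 1/5043 ≈ 0.00019829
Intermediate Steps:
G = 5040 (G = -280*(-18) = 5040)
M = 3 (M = -1 + (-2*(-2) + 8)/3 = -1 + (4 + 8)/3 = -1 + (⅓)*12 = -1 + 4 = 3)
1/(M + G) = 1/(3 + 5040) = 1/5043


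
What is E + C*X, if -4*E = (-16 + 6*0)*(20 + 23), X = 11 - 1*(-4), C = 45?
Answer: 847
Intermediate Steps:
X = 15 (X = 11 + 4 = 15)
E = 172 (E = -(-16 + 6*0)*(20 + 23)/4 = -(-16 + 0)*43/4 = -(-4)*43 = -¼*(-688) = 172)
E + C*X = 172 + 45*15 = 172 + 675 = 847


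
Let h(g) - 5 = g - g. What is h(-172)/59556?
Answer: 5/59556 ≈ 8.3955e-5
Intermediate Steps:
h(g) = 5 (h(g) = 5 + (g - g) = 5 + 0 = 5)
h(-172)/59556 = 5/59556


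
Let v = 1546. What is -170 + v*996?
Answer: 1539646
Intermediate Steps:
-170 + v*996 = -170 + 1546*996 = -170 + 1539816 = 1539646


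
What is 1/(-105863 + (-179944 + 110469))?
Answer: -1/175338 ≈ -5.7033e-6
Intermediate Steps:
1/(-105863 + (-179944 + 110469)) = 1/(-105863 - 69475) = 1/(-175338) = -1/175338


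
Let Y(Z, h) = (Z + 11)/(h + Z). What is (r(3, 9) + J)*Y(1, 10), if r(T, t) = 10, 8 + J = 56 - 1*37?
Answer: 252/11 ≈ 22.909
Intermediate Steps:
Y(Z, h) = (11 + Z)/(Z + h)
J = 11 (J = -8 + (56 - 1*37) = -8 + (56 - 37) = -8 + 19 = 11)
(r(3, 9) + J)*Y(1, 10) = (10 + 11)*((11 + 1)/(1 + 10)) = 21*(12/11) = 252/11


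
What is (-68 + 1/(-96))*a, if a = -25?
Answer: 163225/96 ≈ 1700.3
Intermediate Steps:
(-68 + 1/(-96))*a = (-68 + 1/(-96))*(-25) = (-68 - 1/96)*(-25) = -6529/96*(-25) = 163225/96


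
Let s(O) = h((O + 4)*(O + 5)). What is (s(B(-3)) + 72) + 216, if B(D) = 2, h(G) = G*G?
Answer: 2052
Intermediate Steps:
h(G) = G²
s(O) = (4 + O)²*(5 + O)² (s(O) = ((O + 4)*(O + 5))² = ((4 + O)*(5 + O))² = (4 + O)²*(5 + O)²)
(s(B(-3)) + 72) + 216 = ((20 + 2² + 9*2)² + 72) + 216 = ((20 + 4 + 18)² + 72) + 216 = (42² + 72) + 216 = (1764 + 72) + 216 = 1836 + 216 = 2052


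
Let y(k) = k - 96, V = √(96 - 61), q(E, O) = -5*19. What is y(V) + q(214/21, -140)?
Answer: -191 + √35 ≈ -185.08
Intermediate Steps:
q(E, O) = -95
V = √35 ≈ 5.9161
y(k) = -96 + k
y(V) + q(214/21, -140) = (-96 + √35) - 95 = -191 + √35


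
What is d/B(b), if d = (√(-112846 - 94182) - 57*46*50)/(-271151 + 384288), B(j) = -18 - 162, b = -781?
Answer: 95/14757 - I*√51757/10182330 ≈ 0.0064376 - 2.2343e-5*I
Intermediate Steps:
B(j) = -180
d = -5700/4919 + 2*I*√51757/113137 (d = (√(-207028) - 2622*50)/113137 = (2*I*√51757 - 131100)*(1/113137) = (-131100 + 2*I*√51757)*(1/113137) = -5700/4919 + 2*I*√51757/113137 ≈ -1.1588 + 0.0040217*I)
d/B(b) = (-5700/4919 + 2*I*√51757/113137)/(-180) = (-5700/4919 + 2*I*√51757/113137)*(-1/180) = 95/14757 - I*√51757/10182330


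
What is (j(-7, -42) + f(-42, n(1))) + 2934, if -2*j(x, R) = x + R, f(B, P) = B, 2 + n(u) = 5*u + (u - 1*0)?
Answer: 5833/2 ≈ 2916.5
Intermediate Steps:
n(u) = -2 + 6*u (n(u) = -2 + (5*u + (u - 1*0)) = -2 + (5*u + (u + 0)) = -2 + (5*u + u) = -2 + 6*u)
j(x, R) = -R/2 - x/2 (j(x, R) = -(x + R)/2 = -(R + x)/2 = -R/2 - x/2)
(j(-7, -42) + f(-42, n(1))) + 2934 = ((-½*(-42) - ½*(-7)) - 42) + 2934 = ((21 + 7/2) - 42) + 2934 = (49/2 - 42) + 2934 = -35/2 + 2934 = 5833/2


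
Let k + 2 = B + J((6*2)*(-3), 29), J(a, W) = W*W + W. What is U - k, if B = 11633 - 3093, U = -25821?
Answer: -35229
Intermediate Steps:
J(a, W) = W + W² (J(a, W) = W² + W = W + W²)
B = 8540
k = 9408 (k = -2 + (8540 + 29*(1 + 29)) = -2 + (8540 + 29*30) = -2 + (8540 + 870) = -2 + 9410 = 9408)
U - k = -25821 - 1*9408 = -25821 - 9408 = -35229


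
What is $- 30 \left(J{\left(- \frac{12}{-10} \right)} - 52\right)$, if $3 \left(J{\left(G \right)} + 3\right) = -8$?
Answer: $1730$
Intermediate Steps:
$J{\left(G \right)} = - \frac{17}{3}$ ($J{\left(G \right)} = -3 + \frac{1}{3} \left(-8\right) = -3 - \frac{8}{3} = - \frac{17}{3}$)
$- 30 \left(J{\left(- \frac{12}{-10} \right)} - 52\right) = - 30 \left(- \frac{17}{3} - 52\right) = \left(-30\right) \left(- \frac{173}{3}\right) = 1730$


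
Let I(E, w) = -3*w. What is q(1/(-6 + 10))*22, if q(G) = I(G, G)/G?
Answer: -66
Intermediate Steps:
q(G) = -3 (q(G) = (-3*G)/G = -3)
q(1/(-6 + 10))*22 = -3*22 = -66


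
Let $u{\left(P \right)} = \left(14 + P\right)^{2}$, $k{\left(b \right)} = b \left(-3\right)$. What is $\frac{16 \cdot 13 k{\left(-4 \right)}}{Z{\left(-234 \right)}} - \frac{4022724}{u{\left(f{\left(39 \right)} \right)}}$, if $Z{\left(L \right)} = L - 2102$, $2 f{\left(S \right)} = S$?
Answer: $- \frac{1174985550}{327697} \approx -3585.6$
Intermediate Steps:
$k{\left(b \right)} = - 3 b$
$f{\left(S \right)} = \frac{S}{2}$
$Z{\left(L \right)} = -2102 + L$
$\frac{16 \cdot 13 k{\left(-4 \right)}}{Z{\left(-234 \right)}} - \frac{4022724}{u{\left(f{\left(39 \right)} \right)}} = \frac{16 \cdot 13 \left(\left(-3\right) \left(-4\right)\right)}{-2102 - 234} - \frac{4022724}{\left(14 + \frac{1}{2} \cdot 39\right)^{2}} = \frac{208 \cdot 12}{-2336} - \frac{4022724}{\left(14 + \frac{39}{2}\right)^{2}} = 2496 \left(- \frac{1}{2336}\right) - \frac{4022724}{\left(\frac{67}{2}\right)^{2}} = - \frac{78}{73} - \frac{4022724}{\frac{4489}{4}} = - \frac{78}{73} - \frac{16090896}{4489} = - \frac{1174985550}{327697}$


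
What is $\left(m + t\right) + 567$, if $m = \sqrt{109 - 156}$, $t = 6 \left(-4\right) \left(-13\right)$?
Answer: $879 + i \sqrt{47} \approx 879.0 + 6.8557 i$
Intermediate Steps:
$t = 312$ ($t = \left(-24\right) \left(-13\right) = 312$)
$m = i \sqrt{47}$ ($m = \sqrt{-47} = i \sqrt{47} \approx 6.8557 i$)
$\left(m + t\right) + 567 = \left(i \sqrt{47} + 312\right) + 567 = \left(312 + i \sqrt{47}\right) + 567 = 879 + i \sqrt{47}$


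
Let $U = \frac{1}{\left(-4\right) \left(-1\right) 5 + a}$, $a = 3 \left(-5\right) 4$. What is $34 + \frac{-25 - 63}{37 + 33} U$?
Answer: $\frac{11911}{350} \approx 34.031$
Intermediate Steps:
$a = -60$ ($a = \left(-15\right) 4 = -60$)
$U = - \frac{1}{40}$ ($U = \frac{1}{\left(-4\right) \left(-1\right) 5 - 60} = \frac{1}{4 \cdot 5 - 60} = \frac{1}{20 - 60} = \frac{1}{-40} = - \frac{1}{40} \approx -0.025$)
$34 + \frac{-25 - 63}{37 + 33} U = 34 + \frac{-25 - 63}{37 + 33} \left(- \frac{1}{40}\right) = 34 + - \frac{88}{70} \left(- \frac{1}{40}\right) = 34 + \left(-88\right) \frac{1}{70} \left(- \frac{1}{40}\right) = 34 - - \frac{11}{350} = 34 + \frac{11}{350} = \frac{11911}{350}$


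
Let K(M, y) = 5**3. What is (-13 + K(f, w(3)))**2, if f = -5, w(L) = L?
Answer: 12544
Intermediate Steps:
K(M, y) = 125
(-13 + K(f, w(3)))**2 = (-13 + 125)**2 = 112**2 = 12544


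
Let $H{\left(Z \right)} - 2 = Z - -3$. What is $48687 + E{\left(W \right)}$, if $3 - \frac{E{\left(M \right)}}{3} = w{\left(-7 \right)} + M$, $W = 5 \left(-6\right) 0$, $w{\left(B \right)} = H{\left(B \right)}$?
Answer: $48702$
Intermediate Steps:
$H{\left(Z \right)} = 5 + Z$ ($H{\left(Z \right)} = 2 + \left(Z - -3\right) = 2 + \left(Z + 3\right) = 2 + \left(3 + Z\right) = 5 + Z$)
$w{\left(B \right)} = 5 + B$
$W = 0$ ($W = \left(-30\right) 0 = 0$)
$E{\left(M \right)} = 15 - 3 M$ ($E{\left(M \right)} = 9 - 3 \left(\left(5 - 7\right) + M\right) = 9 - 3 \left(-2 + M\right) = 9 - \left(-6 + 3 M\right) = 15 - 3 M$)
$48687 + E{\left(W \right)} = 48687 + \left(15 - 0\right) = 48687 + \left(15 + 0\right) = 48687 + 15 = 48702$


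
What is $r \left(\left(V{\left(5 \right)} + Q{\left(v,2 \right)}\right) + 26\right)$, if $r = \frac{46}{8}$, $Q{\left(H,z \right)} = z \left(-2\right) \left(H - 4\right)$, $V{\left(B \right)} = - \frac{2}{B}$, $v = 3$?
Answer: $\frac{851}{5} \approx 170.2$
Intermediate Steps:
$Q{\left(H,z \right)} = - 2 z \left(-4 + H\right)$ ($Q{\left(H,z \right)} = - 2 z \left(H - 4\right) = - 2 z \left(-4 + H\right)$)
$r = \frac{23}{4}$ ($r = 46 \cdot \frac{1}{8} = \frac{23}{4} \approx 5.75$)
$r \left(\left(V{\left(5 \right)} + Q{\left(v,2 \right)}\right) + 26\right) = \frac{23 \left(\left(- \frac{2}{5} + 2 \cdot 2 \left(4 - 3\right)\right) + 26\right)}{4} = \frac{23 \left(\left(\left(-2\right) \frac{1}{5} + 2 \cdot 2 \left(4 - 3\right)\right) + 26\right)}{4} = \frac{23 \left(\left(- \frac{2}{5} + 2 \cdot 2 \cdot 1\right) + 26\right)}{4} = \frac{23 \left(\left(- \frac{2}{5} + 4\right) + 26\right)}{4} = \frac{23 \left(\frac{18}{5} + 26\right)}{4} = \frac{23}{4} \cdot \frac{148}{5} = \frac{851}{5}$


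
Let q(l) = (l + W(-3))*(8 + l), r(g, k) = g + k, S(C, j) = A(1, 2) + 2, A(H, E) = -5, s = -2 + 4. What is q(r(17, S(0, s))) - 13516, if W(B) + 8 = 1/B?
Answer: -40174/3 ≈ -13391.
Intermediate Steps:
W(B) = -8 + 1/B
s = 2
S(C, j) = -3 (S(C, j) = -5 + 2 = -3)
q(l) = (8 + l)*(-25/3 + l) (q(l) = (l + (-8 + 1/(-3)))*(8 + l) = (l + (-8 - ⅓))*(8 + l) = (l - 25/3)*(8 + l) = (-25/3 + l)*(8 + l) = (8 + l)*(-25/3 + l))
q(r(17, S(0, s))) - 13516 = (-200/3 + (17 - 3)² - (17 - 3)/3) - 13516 = (-200/3 + 14² - ⅓*14) - 13516 = (-200/3 + 196 - 14/3) - 13516 = 374/3 - 13516 = -40174/3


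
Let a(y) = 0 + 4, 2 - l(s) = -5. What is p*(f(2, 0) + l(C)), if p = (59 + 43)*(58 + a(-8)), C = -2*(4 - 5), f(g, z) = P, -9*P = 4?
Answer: 124372/3 ≈ 41457.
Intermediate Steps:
P = -4/9 (P = -⅑*4 = -4/9 ≈ -0.44444)
f(g, z) = -4/9
C = 2 (C = -2*(-1) = 2)
l(s) = 7 (l(s) = 2 - 1*(-5) = 2 + 5 = 7)
a(y) = 4
p = 6324 (p = (59 + 43)*(58 + 4) = 102*62 = 6324)
p*(f(2, 0) + l(C)) = 6324*(-4/9 + 7) = 6324*(59/9) = 124372/3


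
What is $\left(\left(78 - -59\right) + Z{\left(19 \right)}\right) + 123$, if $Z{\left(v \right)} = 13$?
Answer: $273$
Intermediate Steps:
$\left(\left(78 - -59\right) + Z{\left(19 \right)}\right) + 123 = \left(\left(78 - -59\right) + 13\right) + 123 = \left(\left(78 + 59\right) + 13\right) + 123 = \left(137 + 13\right) + 123 = 150 + 123 = 273$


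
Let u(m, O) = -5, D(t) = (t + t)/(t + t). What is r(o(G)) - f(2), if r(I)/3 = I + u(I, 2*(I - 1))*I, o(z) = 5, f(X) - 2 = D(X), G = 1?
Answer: -63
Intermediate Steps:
D(t) = 1 (D(t) = (2*t)/((2*t)) = (2*t)*(1/(2*t)) = 1)
f(X) = 3 (f(X) = 2 + 1 = 3)
r(I) = -12*I (r(I) = 3*(I - 5*I) = 3*(-4*I) = -12*I)
r(o(G)) - f(2) = -12*5 - 1*3 = -60 - 3 = -63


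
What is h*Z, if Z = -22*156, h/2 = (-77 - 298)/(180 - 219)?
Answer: -66000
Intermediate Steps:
h = 250/13 (h = 2*((-77 - 298)/(180 - 219)) = 2*(-375/(-39)) = 2*(-375*(-1/39)) = 2*(125/13) = 250/13 ≈ 19.231)
Z = -3432
h*Z = (250/13)*(-3432) = -66000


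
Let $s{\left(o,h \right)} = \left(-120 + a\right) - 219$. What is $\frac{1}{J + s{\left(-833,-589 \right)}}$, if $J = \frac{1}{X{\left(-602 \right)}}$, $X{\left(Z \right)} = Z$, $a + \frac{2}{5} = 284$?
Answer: $- \frac{3010}{166759} \approx -0.01805$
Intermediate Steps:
$a = \frac{1418}{5}$ ($a = - \frac{2}{5} + 284 = \frac{1418}{5} \approx 283.6$)
$s{\left(o,h \right)} = - \frac{277}{5}$ ($s{\left(o,h \right)} = \left(-120 + \frac{1418}{5}\right) - 219 = \frac{818}{5} - 219 = - \frac{277}{5}$)
$J = - \frac{1}{602}$ ($J = \frac{1}{-602} = - \frac{1}{602} \approx -0.0016611$)
$\frac{1}{J + s{\left(-833,-589 \right)}} = \frac{1}{- \frac{1}{602} - \frac{277}{5}} = \frac{1}{- \frac{166759}{3010}} = - \frac{3010}{166759}$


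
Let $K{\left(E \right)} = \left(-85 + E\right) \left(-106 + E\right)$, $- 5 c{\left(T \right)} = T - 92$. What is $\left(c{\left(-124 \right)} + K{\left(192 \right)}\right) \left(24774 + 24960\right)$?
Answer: $\frac{2299003884}{5} \approx 4.598 \cdot 10^{8}$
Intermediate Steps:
$c{\left(T \right)} = \frac{92}{5} - \frac{T}{5}$ ($c{\left(T \right)} = - \frac{T - 92}{5} = - \frac{-92 + T}{5} = \frac{92}{5} - \frac{T}{5}$)
$K{\left(E \right)} = \left(-106 + E\right) \left(-85 + E\right)$
$\left(c{\left(-124 \right)} + K{\left(192 \right)}\right) \left(24774 + 24960\right) = \left(\left(\frac{92}{5} - - \frac{124}{5}\right) + \left(9010 + 192^{2} - 36672\right)\right) \left(24774 + 24960\right) = \left(\left(\frac{92}{5} + \frac{124}{5}\right) + \left(9010 + 36864 - 36672\right)\right) 49734 = \left(\frac{216}{5} + 9202\right) 49734 = \frac{46226}{5} \cdot 49734 = \frac{2299003884}{5}$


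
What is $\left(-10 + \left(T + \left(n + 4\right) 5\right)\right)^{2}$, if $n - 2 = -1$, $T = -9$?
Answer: $36$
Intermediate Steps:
$n = 1$ ($n = 2 - 1 = 1$)
$\left(-10 + \left(T + \left(n + 4\right) 5\right)\right)^{2} = \left(-10 - \left(9 - \left(1 + 4\right) 5\right)\right)^{2} = \left(-10 + \left(-9 + 5 \cdot 5\right)\right)^{2} = \left(-10 + \left(-9 + 25\right)\right)^{2} = \left(-10 + 16\right)^{2} = 6^{2} = 36$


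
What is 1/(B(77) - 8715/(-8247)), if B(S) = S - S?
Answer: 2749/2905 ≈ 0.94630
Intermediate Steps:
B(S) = 0
1/(B(77) - 8715/(-8247)) = 1/(0 - 8715/(-8247)) = 1/(0 - 8715*(-1/8247)) = 1/(0 + 2905/2749) = 1/(2905/2749) = 2749/2905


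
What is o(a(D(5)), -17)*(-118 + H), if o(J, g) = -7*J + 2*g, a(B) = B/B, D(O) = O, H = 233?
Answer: -4715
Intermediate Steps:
a(B) = 1
o(a(D(5)), -17)*(-118 + H) = (-7*1 + 2*(-17))*(-118 + 233) = (-7 - 34)*115 = -41*115 = -4715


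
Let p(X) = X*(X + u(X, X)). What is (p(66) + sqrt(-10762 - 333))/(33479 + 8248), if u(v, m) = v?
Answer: 2904/13909 + I*sqrt(11095)/41727 ≈ 0.20879 + 0.0025243*I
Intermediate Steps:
p(X) = 2*X**2 (p(X) = X*(X + X) = X*(2*X) = 2*X**2)
(p(66) + sqrt(-10762 - 333))/(33479 + 8248) = (2*66**2 + sqrt(-10762 - 333))/(33479 + 8248) = (2*4356 + sqrt(-11095))/41727 = (8712 + I*sqrt(11095))*(1/41727) = 2904/13909 + I*sqrt(11095)/41727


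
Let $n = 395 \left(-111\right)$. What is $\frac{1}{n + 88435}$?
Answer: $\frac{1}{44590} \approx 2.2427 \cdot 10^{-5}$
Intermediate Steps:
$n = -43845$
$\frac{1}{n + 88435} = \frac{1}{-43845 + 88435} = \frac{1}{44590}$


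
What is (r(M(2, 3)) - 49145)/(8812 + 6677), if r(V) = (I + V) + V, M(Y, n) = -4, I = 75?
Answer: -49078/15489 ≈ -3.1686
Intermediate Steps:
r(V) = 75 + 2*V (r(V) = (75 + V) + V = 75 + 2*V)
(r(M(2, 3)) - 49145)/(8812 + 6677) = ((75 + 2*(-4)) - 49145)/(8812 + 6677) = ((75 - 8) - 49145)/15489 = (67 - 49145)*(1/15489) = -49078*1/15489 = -49078/15489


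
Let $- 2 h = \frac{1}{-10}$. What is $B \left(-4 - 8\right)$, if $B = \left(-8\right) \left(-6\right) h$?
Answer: $- \frac{144}{5} \approx -28.8$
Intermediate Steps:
$h = \frac{1}{20}$ ($h = - \frac{1}{2 \left(-10\right)} = \left(- \frac{1}{2}\right) \left(- \frac{1}{10}\right) = \frac{1}{20} \approx 0.05$)
$B = \frac{12}{5}$ ($B = \left(-8\right) \left(-6\right) \frac{1}{20} = 48 \cdot \frac{1}{20} = \frac{12}{5} \approx 2.4$)
$B \left(-4 - 8\right) = \frac{12 \left(-4 - 8\right)}{5} = \frac{12}{5} \left(-12\right) = - \frac{144}{5}$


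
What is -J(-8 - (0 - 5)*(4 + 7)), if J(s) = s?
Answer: -47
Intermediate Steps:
-J(-8 - (0 - 5)*(4 + 7)) = -(-8 - (0 - 5)*(4 + 7)) = -(-8 - (-5)*11) = -(-8 - 1*(-55)) = -(-8 + 55) = -1*47 = -47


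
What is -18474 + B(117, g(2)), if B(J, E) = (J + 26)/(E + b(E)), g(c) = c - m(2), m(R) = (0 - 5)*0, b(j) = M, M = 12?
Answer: -258493/14 ≈ -18464.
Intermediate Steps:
b(j) = 12
m(R) = 0 (m(R) = -5*0 = 0)
g(c) = c (g(c) = c - 1*0 = c + 0 = c)
B(J, E) = (26 + J)/(12 + E) (B(J, E) = (J + 26)/(E + 12) = (26 + J)/(12 + E))
-18474 + B(117, g(2)) = -18474 + (26 + 117)/(12 + 2) = -18474 + 143/14 = -258493/14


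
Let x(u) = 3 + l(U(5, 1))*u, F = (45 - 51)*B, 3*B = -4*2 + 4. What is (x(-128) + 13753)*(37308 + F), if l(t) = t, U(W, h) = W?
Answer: 489436656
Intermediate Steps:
B = -4/3 (B = (-4*2 + 4)/3 = (-8 + 4)/3 = (1/3)*(-4) = -4/3 ≈ -1.3333)
F = 8 (F = (45 - 51)*(-4/3) = -6*(-4/3) = 8)
x(u) = 3 + 5*u
(x(-128) + 13753)*(37308 + F) = ((3 + 5*(-128)) + 13753)*(37308 + 8) = ((3 - 640) + 13753)*37316 = (-637 + 13753)*37316 = 13116*37316 = 489436656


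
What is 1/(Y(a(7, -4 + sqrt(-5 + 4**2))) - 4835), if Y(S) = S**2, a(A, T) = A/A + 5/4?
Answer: -16/77279 ≈ -0.00020704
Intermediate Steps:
a(A, T) = 9/4 (a(A, T) = 1 + 5*(1/4) = 1 + 5/4 = 9/4)
1/(Y(a(7, -4 + sqrt(-5 + 4**2))) - 4835) = 1/((9/4)**2 - 4835) = 1/(81/16 - 4835) = 1/(-77279/16) = -16/77279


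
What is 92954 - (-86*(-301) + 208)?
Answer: 66860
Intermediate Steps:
92954 - (-86*(-301) + 208) = 92954 - (25886 + 208) = 92954 - 1*26094 = 92954 - 26094 = 66860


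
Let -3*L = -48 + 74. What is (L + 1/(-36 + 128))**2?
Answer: 5707321/76176 ≈ 74.923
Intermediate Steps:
L = -26/3 (L = -(-48 + 74)/3 = -1/3*26 = -26/3 ≈ -8.6667)
(L + 1/(-36 + 128))**2 = (-26/3 + 1/(-36 + 128))**2 = (-26/3 + 1/92)**2 = (-2389/276)**2 = 5707321/76176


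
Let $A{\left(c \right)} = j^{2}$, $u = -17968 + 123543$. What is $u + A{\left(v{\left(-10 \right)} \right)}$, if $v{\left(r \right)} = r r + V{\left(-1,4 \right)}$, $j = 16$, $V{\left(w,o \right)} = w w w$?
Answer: $105831$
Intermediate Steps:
$u = 105575$
$V{\left(w,o \right)} = w^{3}$ ($V{\left(w,o \right)} = w^{2} w = w^{3}$)
$v{\left(r \right)} = -1 + r^{2}$ ($v{\left(r \right)} = r r + \left(-1\right)^{3} = r^{2} - 1 = -1 + r^{2}$)
$A{\left(c \right)} = 256$ ($A{\left(c \right)} = 16^{2} = 256$)
$u + A{\left(v{\left(-10 \right)} \right)} = 105575 + 256 = 105831$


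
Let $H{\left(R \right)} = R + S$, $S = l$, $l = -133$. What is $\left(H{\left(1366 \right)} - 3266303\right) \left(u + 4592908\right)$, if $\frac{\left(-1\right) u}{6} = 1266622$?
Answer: $9817490837680$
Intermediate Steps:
$S = -133$
$u = -7599732$ ($u = \left(-6\right) 1266622 = -7599732$)
$H{\left(R \right)} = -133 + R$ ($H{\left(R \right)} = R - 133 = -133 + R$)
$\left(H{\left(1366 \right)} - 3266303\right) \left(u + 4592908\right) = \left(\left(-133 + 1366\right) - 3266303\right) \left(-7599732 + 4592908\right) = \left(1233 - 3266303\right) \left(-3006824\right) = \left(-3265070\right) \left(-3006824\right) = 9817490837680$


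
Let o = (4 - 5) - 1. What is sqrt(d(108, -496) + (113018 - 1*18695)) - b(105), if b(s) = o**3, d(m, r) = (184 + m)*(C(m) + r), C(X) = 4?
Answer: 8 + I*sqrt(49341) ≈ 8.0 + 222.13*I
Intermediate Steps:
d(m, r) = (4 + r)*(184 + m) (d(m, r) = (184 + m)*(4 + r) = (4 + r)*(184 + m))
o = -2 (o = -1 - 1 = -2)
b(s) = -8 (b(s) = (-2)**3 = -8)
sqrt(d(108, -496) + (113018 - 1*18695)) - b(105) = sqrt((736 + 4*108 + 184*(-496) + 108*(-496)) + (113018 - 1*18695)) - 1*(-8) = sqrt((736 + 432 - 91264 - 53568) + (113018 - 18695)) + 8 = sqrt(-143664 + 94323) + 8 = sqrt(-49341) + 8 = I*sqrt(49341) + 8 = 8 + I*sqrt(49341)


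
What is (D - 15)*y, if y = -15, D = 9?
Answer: 90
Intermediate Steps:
(D - 15)*y = (9 - 15)*(-15) = -6*(-15) = 90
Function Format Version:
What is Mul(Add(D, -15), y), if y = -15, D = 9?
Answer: 90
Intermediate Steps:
Mul(Add(D, -15), y) = Mul(Add(9, -15), -15) = Mul(-6, -15) = 90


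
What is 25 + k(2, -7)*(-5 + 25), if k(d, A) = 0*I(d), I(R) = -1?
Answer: 25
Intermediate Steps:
k(d, A) = 0 (k(d, A) = 0*(-1) = 0)
25 + k(2, -7)*(-5 + 25) = 25 + 0*(-5 + 25) = 25 + 0*20 = 25 + 0 = 25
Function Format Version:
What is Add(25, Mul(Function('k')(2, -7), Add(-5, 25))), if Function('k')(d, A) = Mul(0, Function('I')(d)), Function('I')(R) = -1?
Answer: 25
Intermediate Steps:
Function('k')(d, A) = 0 (Function('k')(d, A) = Mul(0, -1) = 0)
Add(25, Mul(Function('k')(2, -7), Add(-5, 25))) = Add(25, Mul(0, Add(-5, 25))) = Add(25, Mul(0, 20)) = Add(25, 0) = 25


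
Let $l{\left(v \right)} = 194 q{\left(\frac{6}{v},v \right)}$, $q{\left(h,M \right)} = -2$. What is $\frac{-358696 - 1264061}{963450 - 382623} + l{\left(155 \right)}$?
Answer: $- \frac{75661211}{193609} \approx -390.79$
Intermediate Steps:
$l{\left(v \right)} = -388$ ($l{\left(v \right)} = 194 \left(-2\right) = -388$)
$\frac{-358696 - 1264061}{963450 - 382623} + l{\left(155 \right)} = \frac{-358696 - 1264061}{963450 - 382623} - 388 = \frac{-358696 - 1264061}{580827} - 388 = \left(-1622757\right) \frac{1}{580827} - 388 = - \frac{540919}{193609} - 388 = - \frac{75661211}{193609}$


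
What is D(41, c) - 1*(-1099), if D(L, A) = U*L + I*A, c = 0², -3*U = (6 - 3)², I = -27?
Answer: 976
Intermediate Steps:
U = -3 (U = -(6 - 3)²/3 = -⅓*3² = -⅓*9 = -3)
c = 0
D(L, A) = -27*A - 3*L (D(L, A) = -3*L - 27*A = -27*A - 3*L)
D(41, c) - 1*(-1099) = (-27*0 - 3*41) - 1*(-1099) = (0 - 123) + 1099 = -123 + 1099 = 976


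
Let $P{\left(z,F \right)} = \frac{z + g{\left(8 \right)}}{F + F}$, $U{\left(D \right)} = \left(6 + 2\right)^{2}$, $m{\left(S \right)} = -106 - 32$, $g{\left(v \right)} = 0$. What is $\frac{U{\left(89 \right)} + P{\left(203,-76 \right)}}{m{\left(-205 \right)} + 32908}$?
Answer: $\frac{1905}{996208} \approx 0.0019123$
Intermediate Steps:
$m{\left(S \right)} = -138$
$U{\left(D \right)} = 64$ ($U{\left(D \right)} = 8^{2} = 64$)
$P{\left(z,F \right)} = \frac{z}{2 F}$ ($P{\left(z,F \right)} = \frac{z + 0}{F + F} = \frac{z}{2 F}$)
$\frac{U{\left(89 \right)} + P{\left(203,-76 \right)}}{m{\left(-205 \right)} + 32908} = \frac{64 + \frac{1}{2} \cdot 203 \frac{1}{-76}}{-138 + 32908} = \frac{64 + \frac{1}{2} \cdot 203 \left(- \frac{1}{76}\right)}{32770} = \left(64 - \frac{203}{152}\right) \frac{1}{32770} = \frac{9525}{152} \cdot \frac{1}{32770} = \frac{1905}{996208}$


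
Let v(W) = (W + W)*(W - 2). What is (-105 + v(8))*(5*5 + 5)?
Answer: -270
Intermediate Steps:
v(W) = 2*W*(-2 + W) (v(W) = (2*W)*(-2 + W) = 2*W*(-2 + W))
(-105 + v(8))*(5*5 + 5) = (-105 + 2*8*(-2 + 8))*(5*5 + 5) = (-105 + 2*8*6)*(25 + 5) = (-105 + 96)*30 = -9*30 = -270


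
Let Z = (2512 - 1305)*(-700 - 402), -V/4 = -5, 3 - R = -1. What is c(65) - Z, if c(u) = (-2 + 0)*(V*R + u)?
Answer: 1329824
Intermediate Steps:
R = 4 (R = 3 - 1*(-1) = 3 + 1 = 4)
V = 20 (V = -4*(-5) = 20)
Z = -1330114 (Z = 1207*(-1102) = -1330114)
c(u) = -160 - 2*u (c(u) = (-2 + 0)*(20*4 + u) = -2*(80 + u) = -160 - 2*u)
c(65) - Z = (-160 - 2*65) - 1*(-1330114) = (-160 - 130) + 1330114 = -290 + 1330114 = 1329824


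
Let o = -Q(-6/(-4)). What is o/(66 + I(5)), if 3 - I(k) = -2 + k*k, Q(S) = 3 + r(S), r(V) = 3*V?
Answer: -15/92 ≈ -0.16304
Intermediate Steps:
Q(S) = 3 + 3*S
I(k) = 5 - k**2 (I(k) = 3 - (-2 + k*k) = 3 - (-2 + k**2) = 3 + (2 - k**2) = 5 - k**2)
o = -15/2 (o = -(3 + 3*(-6/(-4))) = -(3 + 3*(-6*(-1/4))) = -(3 + 3*(3/2)) = -(3 + 9/2) = -1*15/2 = -15/2 ≈ -7.5000)
o/(66 + I(5)) = -15/2/(66 + (5 - 1*5**2)) = -15/2/(66 + (5 - 1*25)) = -15/2/(66 + (5 - 25)) = -15/2/(66 - 20) = -15/2/46 = (1/46)*(-15/2) = -15/92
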